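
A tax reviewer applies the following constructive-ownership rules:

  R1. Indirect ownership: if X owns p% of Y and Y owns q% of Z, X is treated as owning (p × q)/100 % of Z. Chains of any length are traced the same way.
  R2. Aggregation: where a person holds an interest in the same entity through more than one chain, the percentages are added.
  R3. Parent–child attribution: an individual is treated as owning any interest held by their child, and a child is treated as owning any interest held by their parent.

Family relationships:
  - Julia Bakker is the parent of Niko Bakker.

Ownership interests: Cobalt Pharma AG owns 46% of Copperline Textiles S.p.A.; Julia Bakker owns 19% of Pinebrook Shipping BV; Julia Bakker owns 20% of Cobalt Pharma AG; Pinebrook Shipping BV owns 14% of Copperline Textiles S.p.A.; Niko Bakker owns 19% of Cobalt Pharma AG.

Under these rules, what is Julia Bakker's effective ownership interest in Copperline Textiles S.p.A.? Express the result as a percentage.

20.6%

By parent–child attribution (R3), Julia Bakker is treated as also owning Niko Bakker's interest in Cobalt Pharma AG, giving 20% + 19% = 39%.
Chain via Cobalt Pharma AG (R1): 39% × 46% = 17.94% of Copperline Textiles S.p.A.
Chain via Pinebrook Shipping BV (R1): 19% × 14% = 2.66% of Copperline Textiles S.p.A.
Aggregating (R2): 17.94% + 2.66% = 20.6%.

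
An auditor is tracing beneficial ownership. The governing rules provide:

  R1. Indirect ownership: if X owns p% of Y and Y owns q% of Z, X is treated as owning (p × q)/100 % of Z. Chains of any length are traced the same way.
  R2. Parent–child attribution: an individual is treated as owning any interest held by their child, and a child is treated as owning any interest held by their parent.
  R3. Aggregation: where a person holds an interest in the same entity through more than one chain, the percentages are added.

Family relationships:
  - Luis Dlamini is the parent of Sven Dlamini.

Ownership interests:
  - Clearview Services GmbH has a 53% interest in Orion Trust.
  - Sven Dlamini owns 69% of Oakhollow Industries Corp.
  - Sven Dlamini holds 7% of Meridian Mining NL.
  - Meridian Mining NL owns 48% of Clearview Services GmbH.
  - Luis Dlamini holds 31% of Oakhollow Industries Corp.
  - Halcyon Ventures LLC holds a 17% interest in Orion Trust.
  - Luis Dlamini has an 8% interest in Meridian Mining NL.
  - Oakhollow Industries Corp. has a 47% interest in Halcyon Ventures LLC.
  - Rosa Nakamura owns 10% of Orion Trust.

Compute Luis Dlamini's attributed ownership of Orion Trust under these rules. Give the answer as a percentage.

11.806%

By parent–child attribution (R2), Luis Dlamini is treated as also owning Sven Dlamini's interest in Oakhollow Industries Corp, giving 31% + 69% = 100%.
By parent–child attribution (R2), Luis Dlamini is treated as also owning Sven Dlamini's interest in Meridian Mining NL, giving 8% + 7% = 15%.
Chain via Oakhollow Industries Corp. → Halcyon Ventures LLC (R1): 100% × 47% × 17% = 7.99% of Orion Trust.
Chain via Meridian Mining NL → Clearview Services GmbH (R1): 15% × 48% × 53% = 3.816% of Orion Trust.
Aggregating (R3): 7.99% + 3.816% = 11.806%.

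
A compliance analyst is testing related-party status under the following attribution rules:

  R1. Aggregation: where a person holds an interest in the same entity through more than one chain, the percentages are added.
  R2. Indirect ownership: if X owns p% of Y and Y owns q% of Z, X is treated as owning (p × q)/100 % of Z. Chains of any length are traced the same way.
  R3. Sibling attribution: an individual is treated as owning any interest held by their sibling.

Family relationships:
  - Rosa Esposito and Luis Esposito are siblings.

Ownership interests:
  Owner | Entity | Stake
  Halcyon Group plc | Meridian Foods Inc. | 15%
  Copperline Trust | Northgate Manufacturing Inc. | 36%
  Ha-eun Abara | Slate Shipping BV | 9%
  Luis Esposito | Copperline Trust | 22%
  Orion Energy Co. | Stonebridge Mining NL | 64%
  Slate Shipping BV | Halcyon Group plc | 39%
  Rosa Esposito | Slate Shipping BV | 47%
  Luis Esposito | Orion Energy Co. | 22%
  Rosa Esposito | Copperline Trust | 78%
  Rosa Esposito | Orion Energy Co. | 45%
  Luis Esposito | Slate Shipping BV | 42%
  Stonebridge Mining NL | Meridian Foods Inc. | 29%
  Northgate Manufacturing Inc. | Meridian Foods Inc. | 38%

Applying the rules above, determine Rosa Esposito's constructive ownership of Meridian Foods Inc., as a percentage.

31.3217%

By sibling attribution (R3), Rosa Esposito is treated as also owning Luis Esposito's interest in Copperline Trust, giving 78% + 22% = 100%.
By sibling attribution (R3), Rosa Esposito is treated as also owning Luis Esposito's interest in Orion Energy Co, giving 45% + 22% = 67%.
By sibling attribution (R3), Rosa Esposito is treated as also owning Luis Esposito's interest in Slate Shipping BV, giving 47% + 42% = 89%.
Chain via Copperline Trust → Northgate Manufacturing Inc. (R2): 100% × 36% × 38% = 13.68% of Meridian Foods Inc.
Chain via Orion Energy Co. → Stonebridge Mining NL (R2): 67% × 64% × 29% = 12.4352% of Meridian Foods Inc.
Chain via Slate Shipping BV → Halcyon Group plc (R2): 89% × 39% × 15% = 5.2065% of Meridian Foods Inc.
Aggregating (R1): 13.68% + 12.4352% + 5.2065% = 31.3217%.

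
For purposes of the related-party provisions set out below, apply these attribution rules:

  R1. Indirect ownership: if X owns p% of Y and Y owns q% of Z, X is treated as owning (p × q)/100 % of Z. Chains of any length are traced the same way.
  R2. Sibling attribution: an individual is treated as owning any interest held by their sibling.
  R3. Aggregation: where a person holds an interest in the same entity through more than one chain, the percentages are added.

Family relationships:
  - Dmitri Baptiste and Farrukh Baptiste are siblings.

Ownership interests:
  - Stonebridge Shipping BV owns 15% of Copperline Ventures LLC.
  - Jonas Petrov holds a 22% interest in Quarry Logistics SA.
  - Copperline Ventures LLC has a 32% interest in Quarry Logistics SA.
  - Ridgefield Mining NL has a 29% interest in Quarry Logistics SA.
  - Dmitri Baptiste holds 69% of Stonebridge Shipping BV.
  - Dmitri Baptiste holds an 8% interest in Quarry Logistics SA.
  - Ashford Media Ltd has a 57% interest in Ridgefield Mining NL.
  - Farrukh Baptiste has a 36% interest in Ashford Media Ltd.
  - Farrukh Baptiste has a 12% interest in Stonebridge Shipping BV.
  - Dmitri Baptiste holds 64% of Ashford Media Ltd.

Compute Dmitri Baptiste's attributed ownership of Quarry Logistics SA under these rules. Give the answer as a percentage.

By sibling attribution (R2), Dmitri Baptiste is treated as also owning Farrukh Baptiste's interest in Ashford Media Ltd, giving 64% + 36% = 100%.
By sibling attribution (R2), Dmitri Baptiste is treated as also owning Farrukh Baptiste's interest in Stonebridge Shipping BV, giving 69% + 12% = 81%.
Chain via Ashford Media Ltd → Ridgefield Mining NL (R1): 100% × 57% × 29% = 16.53% of Quarry Logistics SA.
Chain via Stonebridge Shipping BV → Copperline Ventures LLC (R1): 81% × 15% × 32% = 3.888% of Quarry Logistics SA.
Direct interest in Quarry Logistics SA: 8%.
Aggregating (R3): 16.53% + 3.888% + 8% = 28.418%.

28.418%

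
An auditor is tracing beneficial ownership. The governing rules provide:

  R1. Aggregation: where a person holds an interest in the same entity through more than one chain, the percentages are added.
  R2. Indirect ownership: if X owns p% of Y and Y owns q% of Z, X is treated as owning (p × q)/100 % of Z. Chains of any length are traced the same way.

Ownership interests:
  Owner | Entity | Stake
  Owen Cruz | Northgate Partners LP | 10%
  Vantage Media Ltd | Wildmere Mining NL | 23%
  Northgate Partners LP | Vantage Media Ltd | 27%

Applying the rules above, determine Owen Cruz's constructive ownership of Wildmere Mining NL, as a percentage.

0.621%

Chain via Northgate Partners LP → Vantage Media Ltd (R2): 10% × 27% × 23% = 0.621% of Wildmere Mining NL.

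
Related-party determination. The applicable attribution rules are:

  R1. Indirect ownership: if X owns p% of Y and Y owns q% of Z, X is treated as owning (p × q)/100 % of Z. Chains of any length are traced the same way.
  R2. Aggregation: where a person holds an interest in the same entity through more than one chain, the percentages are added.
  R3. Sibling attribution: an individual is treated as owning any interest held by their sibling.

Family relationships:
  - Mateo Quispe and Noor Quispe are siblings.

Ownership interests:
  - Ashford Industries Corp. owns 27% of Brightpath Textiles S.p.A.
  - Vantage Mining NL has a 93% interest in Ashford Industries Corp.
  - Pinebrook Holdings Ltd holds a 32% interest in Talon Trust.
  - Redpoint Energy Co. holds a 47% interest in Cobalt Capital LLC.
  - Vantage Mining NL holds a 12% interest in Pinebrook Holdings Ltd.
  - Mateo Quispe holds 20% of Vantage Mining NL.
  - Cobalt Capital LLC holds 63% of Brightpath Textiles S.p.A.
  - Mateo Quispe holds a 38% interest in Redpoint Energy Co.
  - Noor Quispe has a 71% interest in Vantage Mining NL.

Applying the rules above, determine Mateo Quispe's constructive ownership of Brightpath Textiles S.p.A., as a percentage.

34.1019%

By sibling attribution (R3), Mateo Quispe is treated as also owning Noor Quispe's interest in Vantage Mining NL, giving 20% + 71% = 91%.
Chain via Vantage Mining NL → Ashford Industries Corp. (R1): 91% × 93% × 27% = 22.8501% of Brightpath Textiles S.p.A.
Chain via Redpoint Energy Co. → Cobalt Capital LLC (R1): 38% × 47% × 63% = 11.2518% of Brightpath Textiles S.p.A.
Aggregating (R2): 22.8501% + 11.2518% = 34.1019%.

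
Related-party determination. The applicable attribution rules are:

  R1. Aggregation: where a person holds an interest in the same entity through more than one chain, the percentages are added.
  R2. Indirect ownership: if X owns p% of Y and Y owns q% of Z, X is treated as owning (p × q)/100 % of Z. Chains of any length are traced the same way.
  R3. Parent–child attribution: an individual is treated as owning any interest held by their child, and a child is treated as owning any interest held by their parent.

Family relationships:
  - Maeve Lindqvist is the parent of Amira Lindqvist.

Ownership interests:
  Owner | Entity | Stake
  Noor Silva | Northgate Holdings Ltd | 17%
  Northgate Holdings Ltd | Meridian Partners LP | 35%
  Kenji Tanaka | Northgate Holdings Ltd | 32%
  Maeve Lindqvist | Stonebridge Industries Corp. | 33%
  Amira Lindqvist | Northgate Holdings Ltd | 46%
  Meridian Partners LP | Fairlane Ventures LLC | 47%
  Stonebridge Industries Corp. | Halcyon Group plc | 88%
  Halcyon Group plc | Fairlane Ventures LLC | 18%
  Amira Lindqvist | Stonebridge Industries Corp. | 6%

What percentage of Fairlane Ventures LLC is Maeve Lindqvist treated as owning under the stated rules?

13.7446%

By parent–child attribution (R3), Maeve Lindqvist is treated as also owning Amira Lindqvist's interest in Stonebridge Industries Corp, giving 33% + 6% = 39%.
By parent–child attribution (R3), Maeve Lindqvist is treated as owning Amira Lindqvist's 46% interest in Northgate Holdings Ltd.
Chain via Stonebridge Industries Corp. → Halcyon Group plc (R2): 39% × 88% × 18% = 6.1776% of Fairlane Ventures LLC.
Chain via Northgate Holdings Ltd → Meridian Partners LP (R2): 46% × 35% × 47% = 7.567% of Fairlane Ventures LLC.
Aggregating (R1): 6.1776% + 7.567% = 13.7446%.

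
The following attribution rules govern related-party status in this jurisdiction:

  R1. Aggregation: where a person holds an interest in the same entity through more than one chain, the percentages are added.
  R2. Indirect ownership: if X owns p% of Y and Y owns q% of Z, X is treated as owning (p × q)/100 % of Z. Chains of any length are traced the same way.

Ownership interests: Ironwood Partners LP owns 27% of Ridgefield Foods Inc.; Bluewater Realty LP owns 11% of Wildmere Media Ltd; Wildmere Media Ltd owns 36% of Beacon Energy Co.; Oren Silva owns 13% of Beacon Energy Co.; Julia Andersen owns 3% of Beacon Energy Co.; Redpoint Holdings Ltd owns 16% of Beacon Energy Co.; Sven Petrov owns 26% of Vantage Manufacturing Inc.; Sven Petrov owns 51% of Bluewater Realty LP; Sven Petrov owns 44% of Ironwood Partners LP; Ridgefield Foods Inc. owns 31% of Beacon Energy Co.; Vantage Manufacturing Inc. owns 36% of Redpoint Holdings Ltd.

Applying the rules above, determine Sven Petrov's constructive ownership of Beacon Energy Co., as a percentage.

7.2%

Chain via Ironwood Partners LP → Ridgefield Foods Inc. (R2): 44% × 27% × 31% = 3.6828% of Beacon Energy Co.
Chain via Bluewater Realty LP → Wildmere Media Ltd (R2): 51% × 11% × 36% = 2.0196% of Beacon Energy Co.
Chain via Vantage Manufacturing Inc. → Redpoint Holdings Ltd (R2): 26% × 36% × 16% = 1.4976% of Beacon Energy Co.
Aggregating (R1): 3.6828% + 2.0196% + 1.4976% = 7.2%.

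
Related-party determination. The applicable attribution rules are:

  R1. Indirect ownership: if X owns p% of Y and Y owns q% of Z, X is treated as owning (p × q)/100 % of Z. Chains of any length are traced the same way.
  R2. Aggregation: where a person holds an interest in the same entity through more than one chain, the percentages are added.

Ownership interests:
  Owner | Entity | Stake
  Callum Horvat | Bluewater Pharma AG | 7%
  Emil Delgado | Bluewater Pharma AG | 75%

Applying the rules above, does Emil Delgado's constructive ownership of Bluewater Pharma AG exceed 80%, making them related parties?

No

Direct interest in Bluewater Pharma AG: 75%.
75% does not exceed the 80% threshold, so Emil is not a related party to Bluewater Pharma AG.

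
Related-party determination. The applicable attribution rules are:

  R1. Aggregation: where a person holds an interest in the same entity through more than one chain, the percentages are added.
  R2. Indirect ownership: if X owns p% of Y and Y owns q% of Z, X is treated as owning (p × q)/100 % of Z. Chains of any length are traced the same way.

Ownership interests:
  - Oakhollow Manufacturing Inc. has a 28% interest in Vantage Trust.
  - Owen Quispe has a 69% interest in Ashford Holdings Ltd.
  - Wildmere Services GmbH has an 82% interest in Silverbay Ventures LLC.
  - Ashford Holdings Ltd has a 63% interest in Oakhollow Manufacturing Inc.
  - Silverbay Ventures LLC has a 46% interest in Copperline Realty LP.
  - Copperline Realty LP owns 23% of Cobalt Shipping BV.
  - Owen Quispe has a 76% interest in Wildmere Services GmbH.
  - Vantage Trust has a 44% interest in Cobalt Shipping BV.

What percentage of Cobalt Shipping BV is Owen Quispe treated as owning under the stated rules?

Chain via Wildmere Services GmbH → Silverbay Ventures LLC → Copperline Realty LP (R2): 76% × 82% × 46% × 23% = 6.593456% of Cobalt Shipping BV.
Chain via Ashford Holdings Ltd → Oakhollow Manufacturing Inc. → Vantage Trust (R2): 69% × 63% × 28% × 44% = 5.355504% of Cobalt Shipping BV.
Aggregating (R1): 6.593456% + 5.355504% = 11.94896%.

11.94896%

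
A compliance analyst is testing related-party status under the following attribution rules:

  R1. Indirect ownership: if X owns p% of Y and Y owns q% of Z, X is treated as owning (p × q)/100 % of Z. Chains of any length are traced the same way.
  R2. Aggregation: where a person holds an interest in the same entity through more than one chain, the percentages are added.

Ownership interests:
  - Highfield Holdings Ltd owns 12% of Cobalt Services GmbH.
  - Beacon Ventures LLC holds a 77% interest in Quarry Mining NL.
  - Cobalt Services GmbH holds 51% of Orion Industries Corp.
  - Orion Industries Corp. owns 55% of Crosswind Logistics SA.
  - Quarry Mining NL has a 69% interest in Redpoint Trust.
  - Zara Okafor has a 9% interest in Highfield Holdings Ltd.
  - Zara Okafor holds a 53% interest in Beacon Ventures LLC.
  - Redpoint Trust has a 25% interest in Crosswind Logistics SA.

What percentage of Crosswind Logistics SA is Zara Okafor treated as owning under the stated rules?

7.342665%

Chain via Beacon Ventures LLC → Quarry Mining NL → Redpoint Trust (R1): 53% × 77% × 69% × 25% = 7.039725% of Crosswind Logistics SA.
Chain via Highfield Holdings Ltd → Cobalt Services GmbH → Orion Industries Corp. (R1): 9% × 12% × 51% × 55% = 0.30294% of Crosswind Logistics SA.
Aggregating (R2): 7.039725% + 0.30294% = 7.342665%.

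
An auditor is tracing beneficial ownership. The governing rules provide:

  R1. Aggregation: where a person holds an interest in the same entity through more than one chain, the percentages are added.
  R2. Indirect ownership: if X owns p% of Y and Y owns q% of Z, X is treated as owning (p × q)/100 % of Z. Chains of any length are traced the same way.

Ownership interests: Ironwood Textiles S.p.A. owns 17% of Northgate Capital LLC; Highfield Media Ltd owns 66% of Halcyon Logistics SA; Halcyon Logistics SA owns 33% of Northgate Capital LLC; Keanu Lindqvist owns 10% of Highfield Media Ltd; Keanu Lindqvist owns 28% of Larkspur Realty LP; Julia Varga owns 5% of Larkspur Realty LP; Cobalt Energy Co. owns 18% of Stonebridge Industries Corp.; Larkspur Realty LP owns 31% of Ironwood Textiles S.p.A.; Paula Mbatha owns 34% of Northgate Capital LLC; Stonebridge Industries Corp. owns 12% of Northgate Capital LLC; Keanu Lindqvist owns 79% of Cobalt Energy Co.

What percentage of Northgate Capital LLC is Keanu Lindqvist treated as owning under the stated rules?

Chain via Larkspur Realty LP → Ironwood Textiles S.p.A. (R2): 28% × 31% × 17% = 1.4756% of Northgate Capital LLC.
Chain via Cobalt Energy Co. → Stonebridge Industries Corp. (R2): 79% × 18% × 12% = 1.7064% of Northgate Capital LLC.
Chain via Highfield Media Ltd → Halcyon Logistics SA (R2): 10% × 66% × 33% = 2.178% of Northgate Capital LLC.
Aggregating (R1): 1.4756% + 1.7064% + 2.178% = 5.36%.

5.36%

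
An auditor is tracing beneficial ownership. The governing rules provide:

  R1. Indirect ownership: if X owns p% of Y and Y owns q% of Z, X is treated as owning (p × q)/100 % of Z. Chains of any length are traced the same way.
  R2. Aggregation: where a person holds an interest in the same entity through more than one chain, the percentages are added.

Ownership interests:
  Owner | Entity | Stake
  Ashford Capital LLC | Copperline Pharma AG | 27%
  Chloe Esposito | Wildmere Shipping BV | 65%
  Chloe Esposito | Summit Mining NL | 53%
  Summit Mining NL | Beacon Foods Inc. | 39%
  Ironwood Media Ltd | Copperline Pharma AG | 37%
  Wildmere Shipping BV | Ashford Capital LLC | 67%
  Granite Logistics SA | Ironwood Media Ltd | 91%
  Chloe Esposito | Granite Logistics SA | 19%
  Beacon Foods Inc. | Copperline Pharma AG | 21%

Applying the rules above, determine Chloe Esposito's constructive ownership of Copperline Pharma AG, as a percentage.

22.4965%

Chain via Granite Logistics SA → Ironwood Media Ltd (R1): 19% × 91% × 37% = 6.3973% of Copperline Pharma AG.
Chain via Summit Mining NL → Beacon Foods Inc. (R1): 53% × 39% × 21% = 4.3407% of Copperline Pharma AG.
Chain via Wildmere Shipping BV → Ashford Capital LLC (R1): 65% × 67% × 27% = 11.7585% of Copperline Pharma AG.
Aggregating (R2): 6.3973% + 4.3407% + 11.7585% = 22.4965%.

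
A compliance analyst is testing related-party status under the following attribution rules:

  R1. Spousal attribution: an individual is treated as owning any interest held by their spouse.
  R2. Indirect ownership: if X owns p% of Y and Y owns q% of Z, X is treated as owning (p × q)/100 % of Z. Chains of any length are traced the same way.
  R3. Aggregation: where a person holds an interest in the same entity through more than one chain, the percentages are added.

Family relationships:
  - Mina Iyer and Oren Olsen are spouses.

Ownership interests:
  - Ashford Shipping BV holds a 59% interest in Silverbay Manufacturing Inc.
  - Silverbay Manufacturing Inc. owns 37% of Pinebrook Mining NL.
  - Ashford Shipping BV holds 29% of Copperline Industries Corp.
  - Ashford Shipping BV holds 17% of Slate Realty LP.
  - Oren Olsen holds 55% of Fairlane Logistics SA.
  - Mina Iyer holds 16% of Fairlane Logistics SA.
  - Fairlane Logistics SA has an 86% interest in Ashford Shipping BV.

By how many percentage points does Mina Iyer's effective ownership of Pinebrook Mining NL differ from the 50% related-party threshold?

By spousal attribution (R1), Mina Iyer is treated as also owning Oren Olsen's interest in Fairlane Logistics SA, giving 16% + 55% = 71%.
Chain via Fairlane Logistics SA → Ashford Shipping BV → Silverbay Manufacturing Inc. (R2): 71% × 86% × 59% × 37% = 13.329398% of Pinebrook Mining NL.
13.329398% falls short of the 50% threshold by 36.670602 percentage points.

36.670602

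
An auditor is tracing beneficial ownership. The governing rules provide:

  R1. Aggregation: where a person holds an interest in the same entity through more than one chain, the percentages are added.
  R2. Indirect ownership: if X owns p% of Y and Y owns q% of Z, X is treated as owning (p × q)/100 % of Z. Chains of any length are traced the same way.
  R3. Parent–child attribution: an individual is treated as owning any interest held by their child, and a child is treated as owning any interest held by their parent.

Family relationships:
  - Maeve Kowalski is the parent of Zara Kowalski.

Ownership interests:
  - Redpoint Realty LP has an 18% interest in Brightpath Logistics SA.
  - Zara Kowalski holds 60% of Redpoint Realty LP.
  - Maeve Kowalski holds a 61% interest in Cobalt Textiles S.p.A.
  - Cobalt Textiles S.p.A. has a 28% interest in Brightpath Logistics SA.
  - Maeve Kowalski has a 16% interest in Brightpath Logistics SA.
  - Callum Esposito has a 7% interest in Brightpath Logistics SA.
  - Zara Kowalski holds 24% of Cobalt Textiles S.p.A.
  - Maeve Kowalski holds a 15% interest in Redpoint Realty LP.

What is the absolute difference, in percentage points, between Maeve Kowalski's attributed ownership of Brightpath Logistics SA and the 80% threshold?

By parent–child attribution (R3), Maeve Kowalski is treated as also owning Zara Kowalski's interest in Cobalt Textiles S.p.A, giving 61% + 24% = 85%.
By parent–child attribution (R3), Maeve Kowalski is treated as also owning Zara Kowalski's interest in Redpoint Realty LP, giving 15% + 60% = 75%.
Chain via Cobalt Textiles S.p.A. (R2): 85% × 28% = 23.8% of Brightpath Logistics SA.
Chain via Redpoint Realty LP (R2): 75% × 18% = 13.5% of Brightpath Logistics SA.
Direct interest in Brightpath Logistics SA: 16%.
Aggregating (R1): 23.8% + 13.5% + 16% = 53.3%.
53.3% falls short of the 80% threshold by 26.7 percentage points.

26.7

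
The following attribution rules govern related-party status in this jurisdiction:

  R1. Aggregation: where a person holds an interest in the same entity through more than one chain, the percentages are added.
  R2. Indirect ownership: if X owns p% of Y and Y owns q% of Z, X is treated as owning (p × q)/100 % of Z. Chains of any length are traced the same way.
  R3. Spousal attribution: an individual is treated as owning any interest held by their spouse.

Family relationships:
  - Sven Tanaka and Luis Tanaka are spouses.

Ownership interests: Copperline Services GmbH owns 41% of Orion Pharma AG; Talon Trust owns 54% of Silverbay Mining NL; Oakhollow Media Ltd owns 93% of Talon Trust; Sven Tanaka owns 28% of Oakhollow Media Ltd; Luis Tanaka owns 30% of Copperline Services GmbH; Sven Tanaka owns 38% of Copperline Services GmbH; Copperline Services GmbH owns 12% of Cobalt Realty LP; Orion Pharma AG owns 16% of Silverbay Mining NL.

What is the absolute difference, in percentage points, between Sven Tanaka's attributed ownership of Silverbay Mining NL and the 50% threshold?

By spousal attribution (R3), Sven Tanaka is treated as also owning Luis Tanaka's interest in Copperline Services GmbH, giving 38% + 30% = 68%.
Chain via Copperline Services GmbH → Orion Pharma AG (R2): 68% × 41% × 16% = 4.4608% of Silverbay Mining NL.
Chain via Oakhollow Media Ltd → Talon Trust (R2): 28% × 93% × 54% = 14.0616% of Silverbay Mining NL.
Aggregating (R1): 4.4608% + 14.0616% = 18.5224%.
18.5224% falls short of the 50% threshold by 31.4776 percentage points.

31.4776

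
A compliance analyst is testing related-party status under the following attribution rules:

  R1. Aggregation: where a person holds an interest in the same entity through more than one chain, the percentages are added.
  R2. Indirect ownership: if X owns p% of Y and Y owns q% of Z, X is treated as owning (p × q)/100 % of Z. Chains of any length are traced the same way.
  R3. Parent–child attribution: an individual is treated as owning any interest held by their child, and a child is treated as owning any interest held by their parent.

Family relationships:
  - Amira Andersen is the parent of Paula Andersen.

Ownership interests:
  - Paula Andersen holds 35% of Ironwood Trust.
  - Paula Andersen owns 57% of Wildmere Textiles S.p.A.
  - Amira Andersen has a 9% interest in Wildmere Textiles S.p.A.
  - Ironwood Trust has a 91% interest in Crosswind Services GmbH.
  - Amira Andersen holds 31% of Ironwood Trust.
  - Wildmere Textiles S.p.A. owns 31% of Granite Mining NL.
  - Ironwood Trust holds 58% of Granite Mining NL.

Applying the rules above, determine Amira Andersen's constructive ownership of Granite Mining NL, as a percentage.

58.74%

By parent–child attribution (R3), Amira Andersen is treated as also owning Paula Andersen's interest in Wildmere Textiles S.p.A, giving 9% + 57% = 66%.
By parent–child attribution (R3), Amira Andersen is treated as also owning Paula Andersen's interest in Ironwood Trust, giving 31% + 35% = 66%.
Chain via Wildmere Textiles S.p.A. (R2): 66% × 31% = 20.46% of Granite Mining NL.
Chain via Ironwood Trust (R2): 66% × 58% = 38.28% of Granite Mining NL.
Aggregating (R1): 20.46% + 38.28% = 58.74%.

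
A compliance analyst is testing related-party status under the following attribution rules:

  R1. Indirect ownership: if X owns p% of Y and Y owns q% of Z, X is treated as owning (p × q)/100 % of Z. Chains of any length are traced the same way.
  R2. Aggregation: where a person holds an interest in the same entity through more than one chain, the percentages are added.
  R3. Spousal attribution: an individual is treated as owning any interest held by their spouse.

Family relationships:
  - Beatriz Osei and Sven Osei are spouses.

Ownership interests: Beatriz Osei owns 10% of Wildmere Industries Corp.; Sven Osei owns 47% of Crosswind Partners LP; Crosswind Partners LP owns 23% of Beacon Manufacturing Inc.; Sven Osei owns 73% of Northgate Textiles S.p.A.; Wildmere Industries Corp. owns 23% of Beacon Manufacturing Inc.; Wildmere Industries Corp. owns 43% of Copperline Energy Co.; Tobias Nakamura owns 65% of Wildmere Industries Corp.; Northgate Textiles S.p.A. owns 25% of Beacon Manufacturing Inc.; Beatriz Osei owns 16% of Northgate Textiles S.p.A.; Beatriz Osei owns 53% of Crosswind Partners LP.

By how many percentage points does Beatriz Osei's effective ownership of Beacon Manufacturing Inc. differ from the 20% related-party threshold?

27.55

By spousal attribution (R3), Beatriz Osei is treated as also owning Sven Osei's interest in Northgate Textiles S.p.A, giving 16% + 73% = 89%.
By spousal attribution (R3), Beatriz Osei is treated as also owning Sven Osei's interest in Crosswind Partners LP, giving 53% + 47% = 100%.
Chain via Wildmere Industries Corp. (R1): 10% × 23% = 2.3% of Beacon Manufacturing Inc.
Chain via Northgate Textiles S.p.A. (R1): 89% × 25% = 22.25% of Beacon Manufacturing Inc.
Chain via Crosswind Partners LP (R1): 100% × 23% = 23% of Beacon Manufacturing Inc.
Aggregating (R2): 2.3% + 22.25% + 23% = 47.55%.
47.55% exceeds the 20% threshold by 27.55 percentage points.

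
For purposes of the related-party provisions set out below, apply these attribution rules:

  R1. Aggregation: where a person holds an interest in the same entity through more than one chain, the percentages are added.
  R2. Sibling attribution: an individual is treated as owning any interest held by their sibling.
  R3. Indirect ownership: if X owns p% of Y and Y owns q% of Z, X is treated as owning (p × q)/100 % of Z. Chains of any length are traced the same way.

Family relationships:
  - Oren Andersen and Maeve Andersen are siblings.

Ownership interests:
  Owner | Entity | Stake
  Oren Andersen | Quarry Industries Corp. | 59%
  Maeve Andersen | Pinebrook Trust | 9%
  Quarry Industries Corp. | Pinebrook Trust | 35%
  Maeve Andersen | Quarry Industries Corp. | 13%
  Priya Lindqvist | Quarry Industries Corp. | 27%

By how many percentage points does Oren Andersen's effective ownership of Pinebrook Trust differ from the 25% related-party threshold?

9.2

By sibling attribution (R2), Oren Andersen is treated as also owning Maeve Andersen's interest in Quarry Industries Corp, giving 59% + 13% = 72%.
By sibling attribution (R2), Oren Andersen is treated as owning Maeve Andersen's 9% interest in Pinebrook Trust.
Chain via Quarry Industries Corp. (R3): 72% × 35% = 25.2% of Pinebrook Trust.
Direct interest in Pinebrook Trust: 9%.
Aggregating (R1): 25.2% + 9% = 34.2%.
34.2% exceeds the 25% threshold by 9.2 percentage points.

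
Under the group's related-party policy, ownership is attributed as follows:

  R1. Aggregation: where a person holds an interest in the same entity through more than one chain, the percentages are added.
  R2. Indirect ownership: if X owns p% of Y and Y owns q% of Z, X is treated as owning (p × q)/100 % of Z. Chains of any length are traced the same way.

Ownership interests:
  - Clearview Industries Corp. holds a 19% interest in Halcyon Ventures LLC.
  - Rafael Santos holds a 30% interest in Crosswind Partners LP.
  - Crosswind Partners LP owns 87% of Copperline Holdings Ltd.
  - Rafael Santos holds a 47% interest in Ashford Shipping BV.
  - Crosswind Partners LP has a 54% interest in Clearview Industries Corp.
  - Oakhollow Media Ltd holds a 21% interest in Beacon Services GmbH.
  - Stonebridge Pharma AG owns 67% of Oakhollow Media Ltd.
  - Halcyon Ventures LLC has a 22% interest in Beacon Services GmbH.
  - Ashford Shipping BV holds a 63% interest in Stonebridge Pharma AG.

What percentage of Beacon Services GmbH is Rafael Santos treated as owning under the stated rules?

4.843287%

Chain via Crosswind Partners LP → Clearview Industries Corp. → Halcyon Ventures LLC (R2): 30% × 54% × 19% × 22% = 0.67716% of Beacon Services GmbH.
Chain via Ashford Shipping BV → Stonebridge Pharma AG → Oakhollow Media Ltd (R2): 47% × 63% × 67% × 21% = 4.166127% of Beacon Services GmbH.
Aggregating (R1): 0.67716% + 4.166127% = 4.843287%.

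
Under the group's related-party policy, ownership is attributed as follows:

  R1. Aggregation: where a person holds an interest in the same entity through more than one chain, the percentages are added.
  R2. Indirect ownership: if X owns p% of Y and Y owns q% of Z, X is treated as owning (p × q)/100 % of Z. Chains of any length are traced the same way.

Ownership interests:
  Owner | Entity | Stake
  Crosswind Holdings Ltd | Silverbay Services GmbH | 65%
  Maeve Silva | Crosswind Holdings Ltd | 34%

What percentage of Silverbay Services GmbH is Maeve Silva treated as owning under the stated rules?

22.1%

Chain via Crosswind Holdings Ltd (R2): 34% × 65% = 22.1% of Silverbay Services GmbH.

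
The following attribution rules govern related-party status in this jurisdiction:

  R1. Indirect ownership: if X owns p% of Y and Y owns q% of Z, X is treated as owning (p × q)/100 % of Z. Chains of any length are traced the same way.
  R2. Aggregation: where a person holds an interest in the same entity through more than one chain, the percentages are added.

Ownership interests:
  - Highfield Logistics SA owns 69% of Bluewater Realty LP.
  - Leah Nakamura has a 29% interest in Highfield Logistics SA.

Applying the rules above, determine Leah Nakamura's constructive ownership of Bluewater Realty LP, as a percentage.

Chain via Highfield Logistics SA (R1): 29% × 69% = 20.01% of Bluewater Realty LP.

20.01%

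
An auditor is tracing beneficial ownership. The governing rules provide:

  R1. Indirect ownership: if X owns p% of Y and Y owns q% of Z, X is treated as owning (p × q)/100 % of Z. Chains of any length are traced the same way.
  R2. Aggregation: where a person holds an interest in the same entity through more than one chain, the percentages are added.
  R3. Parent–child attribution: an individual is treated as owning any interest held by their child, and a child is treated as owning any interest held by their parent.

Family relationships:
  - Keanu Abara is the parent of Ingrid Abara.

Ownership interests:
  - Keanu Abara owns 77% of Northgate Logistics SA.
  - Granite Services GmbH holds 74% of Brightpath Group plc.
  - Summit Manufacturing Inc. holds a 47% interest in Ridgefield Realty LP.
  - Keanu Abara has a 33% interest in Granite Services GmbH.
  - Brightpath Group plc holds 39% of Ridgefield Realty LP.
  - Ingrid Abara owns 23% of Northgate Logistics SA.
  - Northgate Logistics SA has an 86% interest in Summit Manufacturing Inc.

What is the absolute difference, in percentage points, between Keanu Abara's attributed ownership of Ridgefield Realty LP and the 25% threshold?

24.9438

By parent–child attribution (R3), Keanu Abara is treated as also owning Ingrid Abara's interest in Northgate Logistics SA, giving 77% + 23% = 100%.
Chain via Northgate Logistics SA → Summit Manufacturing Inc. (R1): 100% × 86% × 47% = 40.42% of Ridgefield Realty LP.
Chain via Granite Services GmbH → Brightpath Group plc (R1): 33% × 74% × 39% = 9.5238% of Ridgefield Realty LP.
Aggregating (R2): 40.42% + 9.5238% = 49.9438%.
49.9438% exceeds the 25% threshold by 24.9438 percentage points.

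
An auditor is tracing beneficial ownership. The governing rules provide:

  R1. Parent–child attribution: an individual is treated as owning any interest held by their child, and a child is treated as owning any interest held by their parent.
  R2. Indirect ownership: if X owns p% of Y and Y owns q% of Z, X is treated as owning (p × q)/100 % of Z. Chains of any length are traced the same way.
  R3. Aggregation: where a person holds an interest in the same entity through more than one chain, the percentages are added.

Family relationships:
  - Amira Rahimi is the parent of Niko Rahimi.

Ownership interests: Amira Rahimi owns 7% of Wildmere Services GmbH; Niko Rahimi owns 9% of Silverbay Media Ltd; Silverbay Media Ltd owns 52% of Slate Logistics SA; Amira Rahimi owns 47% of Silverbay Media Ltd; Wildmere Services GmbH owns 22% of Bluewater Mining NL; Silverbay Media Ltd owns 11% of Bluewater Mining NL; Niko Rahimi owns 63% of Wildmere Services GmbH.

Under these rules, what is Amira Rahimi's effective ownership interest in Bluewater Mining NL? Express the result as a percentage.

21.56%

By parent–child attribution (R1), Amira Rahimi is treated as also owning Niko Rahimi's interest in Silverbay Media Ltd, giving 47% + 9% = 56%.
By parent–child attribution (R1), Amira Rahimi is treated as also owning Niko Rahimi's interest in Wildmere Services GmbH, giving 7% + 63% = 70%.
Chain via Silverbay Media Ltd (R2): 56% × 11% = 6.16% of Bluewater Mining NL.
Chain via Wildmere Services GmbH (R2): 70% × 22% = 15.4% of Bluewater Mining NL.
Aggregating (R3): 6.16% + 15.4% = 21.56%.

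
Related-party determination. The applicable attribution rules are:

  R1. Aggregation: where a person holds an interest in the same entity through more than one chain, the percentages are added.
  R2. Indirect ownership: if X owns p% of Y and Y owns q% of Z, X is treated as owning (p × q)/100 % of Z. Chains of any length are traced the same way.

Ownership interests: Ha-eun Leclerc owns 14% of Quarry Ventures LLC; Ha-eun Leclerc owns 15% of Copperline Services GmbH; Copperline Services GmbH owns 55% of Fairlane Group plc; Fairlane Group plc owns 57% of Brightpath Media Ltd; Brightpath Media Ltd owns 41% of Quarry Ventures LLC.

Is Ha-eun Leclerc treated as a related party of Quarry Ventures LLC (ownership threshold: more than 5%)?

Chain via Copperline Services GmbH → Fairlane Group plc → Brightpath Media Ltd (R2): 15% × 55% × 57% × 41% = 1.928025% of Quarry Ventures LLC.
Direct interest in Quarry Ventures LLC: 14%.
Aggregating (R1): 1.928025% + 14% = 15.928025%.
15.928025% exceeds the 5% threshold, so Ha-eun is a related party to Quarry Ventures LLC.

Yes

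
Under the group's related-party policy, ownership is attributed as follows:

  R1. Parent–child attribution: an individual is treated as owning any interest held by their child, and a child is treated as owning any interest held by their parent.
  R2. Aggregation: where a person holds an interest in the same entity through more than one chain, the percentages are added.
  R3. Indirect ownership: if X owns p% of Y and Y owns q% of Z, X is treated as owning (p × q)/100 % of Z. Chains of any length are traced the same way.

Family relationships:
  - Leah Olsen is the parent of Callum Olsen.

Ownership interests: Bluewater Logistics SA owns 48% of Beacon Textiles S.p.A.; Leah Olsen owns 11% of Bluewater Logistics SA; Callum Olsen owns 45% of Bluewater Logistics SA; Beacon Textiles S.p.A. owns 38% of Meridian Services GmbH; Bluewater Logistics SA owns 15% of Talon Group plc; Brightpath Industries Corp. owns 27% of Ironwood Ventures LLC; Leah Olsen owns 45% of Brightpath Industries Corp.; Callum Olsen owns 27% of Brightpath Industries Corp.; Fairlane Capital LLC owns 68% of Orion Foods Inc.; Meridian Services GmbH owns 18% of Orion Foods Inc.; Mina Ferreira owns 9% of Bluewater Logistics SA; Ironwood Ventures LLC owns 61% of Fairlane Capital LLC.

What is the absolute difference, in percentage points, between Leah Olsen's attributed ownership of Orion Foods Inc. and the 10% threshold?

By parent–child attribution (R1), Leah Olsen is treated as also owning Callum Olsen's interest in Brightpath Industries Corp, giving 45% + 27% = 72%.
By parent–child attribution (R1), Leah Olsen is treated as also owning Callum Olsen's interest in Bluewater Logistics SA, giving 11% + 45% = 56%.
Chain via Brightpath Industries Corp. → Ironwood Ventures LLC → Fairlane Capital LLC (R3): 72% × 27% × 61% × 68% = 8.063712% of Orion Foods Inc.
Chain via Bluewater Logistics SA → Beacon Textiles S.p.A. → Meridian Services GmbH (R3): 56% × 48% × 38% × 18% = 1.838592% of Orion Foods Inc.
Aggregating (R2): 8.063712% + 1.838592% = 9.902304%.
9.902304% falls short of the 10% threshold by 0.097696 percentage points.

0.097696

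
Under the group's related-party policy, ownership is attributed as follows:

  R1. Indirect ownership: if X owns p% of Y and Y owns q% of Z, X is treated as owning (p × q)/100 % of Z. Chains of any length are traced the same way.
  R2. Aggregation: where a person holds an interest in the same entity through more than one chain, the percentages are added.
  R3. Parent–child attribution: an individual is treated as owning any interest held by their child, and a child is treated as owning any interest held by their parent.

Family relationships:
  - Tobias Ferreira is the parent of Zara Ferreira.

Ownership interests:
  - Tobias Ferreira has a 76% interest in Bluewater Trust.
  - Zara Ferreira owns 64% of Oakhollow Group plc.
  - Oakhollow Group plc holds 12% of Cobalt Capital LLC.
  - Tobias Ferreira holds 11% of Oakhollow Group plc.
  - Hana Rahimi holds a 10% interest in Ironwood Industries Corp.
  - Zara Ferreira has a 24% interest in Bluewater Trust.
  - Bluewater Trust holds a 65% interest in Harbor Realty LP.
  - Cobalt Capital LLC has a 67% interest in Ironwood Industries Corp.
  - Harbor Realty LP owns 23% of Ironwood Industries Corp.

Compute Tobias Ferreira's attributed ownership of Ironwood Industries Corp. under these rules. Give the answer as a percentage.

By parent–child attribution (R3), Tobias Ferreira is treated as also owning Zara Ferreira's interest in Bluewater Trust, giving 76% + 24% = 100%.
By parent–child attribution (R3), Tobias Ferreira is treated as also owning Zara Ferreira's interest in Oakhollow Group plc, giving 11% + 64% = 75%.
Chain via Bluewater Trust → Harbor Realty LP (R1): 100% × 65% × 23% = 14.95% of Ironwood Industries Corp.
Chain via Oakhollow Group plc → Cobalt Capital LLC (R1): 75% × 12% × 67% = 6.03% of Ironwood Industries Corp.
Aggregating (R2): 14.95% + 6.03% = 20.98%.

20.98%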